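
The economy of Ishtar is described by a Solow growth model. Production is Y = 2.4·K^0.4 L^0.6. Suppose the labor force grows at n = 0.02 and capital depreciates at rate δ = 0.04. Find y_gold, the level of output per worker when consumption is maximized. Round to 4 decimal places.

y_gold ≈ 15.2391

Break-even investment rate: n + δ = 0.02 + 0.04 = 0.06.
Setting f'(k) = n+δ gives 0.4·2.4·k^(0.4−1) = 0.06, hence k_gold = (0.4·2.4/0.06)^(1/0.6) ≈ 101.5937.
Output: y_gold = 2.4·k_gold^0.4 = 2.4·101.5937^0.4 ≈ 15.2391.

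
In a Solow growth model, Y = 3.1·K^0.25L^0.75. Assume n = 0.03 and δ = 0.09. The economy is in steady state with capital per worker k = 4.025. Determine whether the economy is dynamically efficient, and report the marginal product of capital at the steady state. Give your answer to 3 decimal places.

Break-even investment rate: n + δ = 0.03 + 0.09 = 0.12.
MPK = 0.25·3.1·k^(0.25−1) = 0.25·3.1·4.025^(-0.75) ≈ 0.2727.
MPK > 0.12, so the economy is dynamically efficient (under-saving).

dynamically efficient; MPK ≈ 0.273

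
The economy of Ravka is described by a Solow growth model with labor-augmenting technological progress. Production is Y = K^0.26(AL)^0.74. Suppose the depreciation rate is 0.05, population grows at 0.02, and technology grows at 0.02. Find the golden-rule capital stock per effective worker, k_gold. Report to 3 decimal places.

k_gold ≈ 4.194

n + g + δ = 0.02 + 0.02 + 0.05 = 0.09.
Setting f'(k) = n+g+δ gives 0.26·k^(0.26−1) = 0.09, hence k_gold = (0.26/0.09)^(1/0.74) ≈ 4.1938.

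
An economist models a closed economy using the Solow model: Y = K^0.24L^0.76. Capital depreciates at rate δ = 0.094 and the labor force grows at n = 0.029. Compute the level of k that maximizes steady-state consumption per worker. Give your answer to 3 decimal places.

The effective depreciation rate is n + δ = 0.029 + 0.094 = 0.123.
At the golden rule the marginal product of capital equals n+δ: 0.24·k^(0.24−1) = 0.123. Solving, k_gold = (0.24/0.123)^(1/0.76) ≈ 2.4098.

k_gold ≈ 2.410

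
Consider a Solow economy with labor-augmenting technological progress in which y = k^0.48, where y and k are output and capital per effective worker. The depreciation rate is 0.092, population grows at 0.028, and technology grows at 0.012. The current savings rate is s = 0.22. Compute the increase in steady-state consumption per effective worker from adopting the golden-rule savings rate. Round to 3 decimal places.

Δc ≈ 0.462

Capital per effective worker breaks even when investment replaces (n + g + δ)·k; here n + g + δ = 0.132.
Current steady state (s = 0.22): k* = (0.22/0.132)^(1/0.52) ≈ 2.6707, y* = 2.6707^0.48 ≈ 1.6024, c* = (1−0.22)·1.6024 ≈ 1.2499.
Setting f'(k) = n+g+δ gives 0.48·k^(0.48−1) = 0.132, hence k_gold = (0.48/0.132)^(1/0.52) ≈ 11.9731.
y_gold = 11.9731^0.48 ≈ 3.2926, c_gold = y_gold − 0.132·k_gold ≈ 1.7122.
Gain: Δc = 1.7122 − 1.2499 ≈ 0.4622.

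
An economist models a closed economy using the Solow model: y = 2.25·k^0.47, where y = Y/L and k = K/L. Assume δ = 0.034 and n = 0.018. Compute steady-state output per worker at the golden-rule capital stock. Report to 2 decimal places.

y_gold ≈ 32.54

Capital per worker breaks even when investment replaces (n + δ)·k; here n + δ = 0.052.
Maximizing c = f(k) − (n+δ)·k gives f'(k) = n+δ, i.e. 0.47·2.25·k^(0.47−1) = 0.052, so k_gold = (0.47·2.25/0.052)^(1/0.53) ≈ 294.0676.
Output: y_gold = 2.25·k_gold^0.47 = 2.25·294.0676^0.47 ≈ 32.5351.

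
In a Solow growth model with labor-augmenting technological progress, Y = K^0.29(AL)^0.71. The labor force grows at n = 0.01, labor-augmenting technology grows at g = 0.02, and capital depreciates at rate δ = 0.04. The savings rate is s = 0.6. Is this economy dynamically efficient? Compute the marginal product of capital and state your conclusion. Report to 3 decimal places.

The effective depreciation rate is n + g + δ = 0.01 + 0.02 + 0.04 = 0.07.
Steady-state k*: s·k^0.29 = 0.07·k gives k* = (0.6/0.07)^(1/0.71) ≈ 20.6139.
MPK = 0.29·20.6139^(-0.71) ≈ 0.0338.
MPK < n+g+δ = 0.07, so the economy is dynamically inefficient (over-saving).

dynamically inefficient; MPK ≈ 0.034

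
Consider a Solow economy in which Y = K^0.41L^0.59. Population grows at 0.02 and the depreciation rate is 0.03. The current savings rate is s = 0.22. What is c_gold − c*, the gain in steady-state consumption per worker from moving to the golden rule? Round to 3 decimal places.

Δc ≈ 0.362

Capital per worker breaks even when investment replaces (n + δ)·k; here n + δ = 0.05.
Current steady state (s = 0.22): k* = (0.22/0.05)^(1/0.59) ≈ 12.3196, y* = 12.3196^0.41 ≈ 2.7999, c* = (1−0.22)·2.7999 ≈ 2.1839.
At the golden rule the marginal product of capital equals n+δ: 0.41·k^(0.41−1) = 0.05. Solving, k_gold = (0.41/0.05)^(1/0.59) ≈ 35.3865.
y_gold = 35.3865^0.41 ≈ 4.3154, c_gold = y_gold − 0.05·k_gold ≈ 2.5461.
Gain: Δc = 2.5461 − 2.1839 ≈ 0.3622.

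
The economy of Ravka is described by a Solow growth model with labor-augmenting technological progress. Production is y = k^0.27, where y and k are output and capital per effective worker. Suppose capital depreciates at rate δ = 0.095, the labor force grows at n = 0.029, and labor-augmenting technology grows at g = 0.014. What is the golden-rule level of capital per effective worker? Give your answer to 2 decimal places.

n + g + δ = 0.029 + 0.014 + 0.095 = 0.138.
At the golden rule the marginal product of capital equals n+g+δ: 0.27·k^(0.27−1) = 0.138. Solving, k_gold = (0.27/0.138)^(1/0.73) ≈ 2.5078.

k_gold ≈ 2.51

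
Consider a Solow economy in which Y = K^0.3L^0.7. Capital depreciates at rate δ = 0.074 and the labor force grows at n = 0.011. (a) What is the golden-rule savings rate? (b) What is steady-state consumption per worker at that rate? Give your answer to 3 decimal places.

n + δ = 0.011 + 0.074 = 0.085.
For Cobb-Douglas, s_gold equals capital's share: s_gold = 0.3.
Maximizing c = f(k) − (n+δ)·k gives f'(k) = n+δ, i.e. 0.3·k^(0.3−1) = 0.085, so k_gold = (0.3/0.085)^(1/0.7) ≈ 6.0594.
y_gold = 6.0594^0.3 ≈ 1.7168; c_gold = (1−0.3)·y_gold ≈ 1.2018.

(a) s_gold = 0.300; (b) c_gold ≈ 1.202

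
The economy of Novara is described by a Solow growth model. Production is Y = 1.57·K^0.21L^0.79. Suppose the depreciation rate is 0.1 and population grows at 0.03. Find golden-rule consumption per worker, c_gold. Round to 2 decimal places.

c_gold ≈ 1.59

Break-even investment rate: n + δ = 0.03 + 0.1 = 0.13.
At the golden rule the marginal product of capital equals n+δ: 0.21·1.57·k^(0.21−1) = 0.13. Solving, k_gold = (0.21·1.57/0.13)^(1/0.79) ≈ 3.2480.
y_gold = 1.57·3.2480^0.21 ≈ 2.0107.
c_gold = y_gold − (n+δ)·k_gold = 2.0107 − 0.13·3.2480 ≈ 1.5884.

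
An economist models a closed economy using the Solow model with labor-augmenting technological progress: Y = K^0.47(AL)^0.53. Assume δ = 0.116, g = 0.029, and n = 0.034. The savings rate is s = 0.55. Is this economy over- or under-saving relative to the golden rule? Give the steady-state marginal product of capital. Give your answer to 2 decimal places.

n + g + δ = 0.034 + 0.029 + 0.116 = 0.179.
Steady-state k*: s·k^0.47 = 0.179·k gives k* = (0.55/0.179)^(1/0.53) ≈ 8.3144.
MPK = 0.47·8.3144^(-0.53) ≈ 0.1530.
MPK < n+g+δ = 0.179, so the economy is dynamically inefficient (over-saving).

over-saving; MPK ≈ 0.15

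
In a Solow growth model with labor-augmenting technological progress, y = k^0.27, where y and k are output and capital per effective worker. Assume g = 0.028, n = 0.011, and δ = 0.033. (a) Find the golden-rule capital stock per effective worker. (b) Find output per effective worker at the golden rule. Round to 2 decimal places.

n + g + δ = 0.011 + 0.028 + 0.033 = 0.072.
At the golden rule the marginal product of capital equals n+g+δ: 0.27·k^(0.27−1) = 0.072. Solving, k_gold = (0.27/0.072)^(1/0.73) ≈ 6.1143.
y_gold = 6.1143^0.27 ≈ 1.6305.

(a) k_gold ≈ 6.11; (b) y_gold ≈ 1.63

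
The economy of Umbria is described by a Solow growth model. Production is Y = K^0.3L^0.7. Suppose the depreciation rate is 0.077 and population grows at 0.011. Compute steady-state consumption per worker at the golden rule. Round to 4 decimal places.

Break-even investment rate: n + δ = 0.011 + 0.077 = 0.088.
At the golden rule the marginal product of capital equals n+δ: 0.3·k^(0.3−1) = 0.088. Solving, k_gold = (0.3/0.088)^(1/0.7) ≈ 5.7665.
y_gold = 5.7665^0.3 ≈ 1.6915.
c_gold = y_gold − (n+δ)·k_gold = 1.6915 − 0.088·5.7665 ≈ 1.1841.

c_gold ≈ 1.1841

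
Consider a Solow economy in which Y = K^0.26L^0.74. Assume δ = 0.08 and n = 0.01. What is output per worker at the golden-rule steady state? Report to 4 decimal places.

y_gold ≈ 1.4517

Capital per worker breaks even when investment replaces (n + δ)·k; here n + δ = 0.09.
Setting f'(k) = n+δ gives 0.26·k^(0.26−1) = 0.09, hence k_gold = (0.26/0.09)^(1/0.74) ≈ 4.1938.
Output: y_gold = k_gold^0.26 = 4.1938^0.26 ≈ 1.4517.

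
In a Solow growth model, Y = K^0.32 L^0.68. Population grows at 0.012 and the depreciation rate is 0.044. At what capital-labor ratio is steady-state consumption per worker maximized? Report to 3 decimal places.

The effective depreciation rate is n + δ = 0.012 + 0.044 = 0.056.
Setting f'(k) = n+δ gives 0.32·k^(0.32−1) = 0.056, hence k_gold = (0.32/0.056)^(1/0.68) ≈ 12.9772.

k_gold ≈ 12.977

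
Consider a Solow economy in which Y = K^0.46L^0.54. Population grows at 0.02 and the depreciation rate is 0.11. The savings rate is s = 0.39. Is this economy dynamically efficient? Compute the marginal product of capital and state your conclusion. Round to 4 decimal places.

n + δ = 0.02 + 0.11 = 0.13.
Steady-state k*: s·k^0.46 = 0.13·k gives k* = (0.39/0.13)^(1/0.54) ≈ 7.6482.
MPK = 0.46·7.6482^(-0.54) ≈ 0.1533.
MPK > n+δ = 0.13, so the economy is dynamically efficient (under-saving).

dynamically efficient; MPK ≈ 0.1533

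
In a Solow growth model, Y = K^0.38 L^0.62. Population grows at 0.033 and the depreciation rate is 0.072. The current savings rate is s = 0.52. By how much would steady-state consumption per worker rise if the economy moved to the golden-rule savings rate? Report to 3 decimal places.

The effective depreciation rate is n + δ = 0.033 + 0.072 = 0.105.
Current steady state (s = 0.52): k* = (0.52/0.105)^(1/0.62) ≈ 13.2029, y* = 13.2029^0.38 ≈ 2.6660, c* = (1−0.52)·2.6660 ≈ 1.2797.
Golden rule sets MPK = n+δ: 0.38·k^(0.38−1) = 0.105, so k_gold = (0.38/0.105)^(1/0.62) ≈ 7.9608.
y_gold = 7.9608^0.38 ≈ 2.1997, c_gold = y_gold − 0.105·k_gold ≈ 1.3638.
Gain: Δc = 1.3638 − 1.2797 ≈ 0.0842.

Δc ≈ 0.084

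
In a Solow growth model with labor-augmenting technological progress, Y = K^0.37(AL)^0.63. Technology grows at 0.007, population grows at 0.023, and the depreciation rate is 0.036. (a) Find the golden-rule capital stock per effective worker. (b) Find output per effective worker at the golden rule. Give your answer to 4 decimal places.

The effective depreciation rate is n + g + δ = 0.023 + 0.007 + 0.036 = 0.066.
At the golden rule the marginal product of capital equals n+g+δ: 0.37·k^(0.37−1) = 0.066. Solving, k_gold = (0.37/0.066)^(1/0.63) ≈ 15.4293.
y_gold = 15.4293^0.37 ≈ 2.7523.

(a) k_gold ≈ 15.4293; (b) y_gold ≈ 2.7523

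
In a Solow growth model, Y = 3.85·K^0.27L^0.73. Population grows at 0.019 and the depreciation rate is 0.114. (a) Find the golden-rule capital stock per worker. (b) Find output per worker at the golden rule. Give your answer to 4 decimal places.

Capital per worker breaks even when investment replaces (n + δ)·k; here n + δ = 0.133.
Maximizing c = f(k) − (n+δ)·k gives f'(k) = n+δ, i.e. 0.27·3.85·k^(0.27−1) = 0.133, so k_gold = (0.27·3.85/0.133)^(1/0.73) ≈ 16.7205.
y_gold = 3.85·16.7205^0.27 ≈ 8.2364.

(a) k_gold ≈ 16.7205; (b) y_gold ≈ 8.2364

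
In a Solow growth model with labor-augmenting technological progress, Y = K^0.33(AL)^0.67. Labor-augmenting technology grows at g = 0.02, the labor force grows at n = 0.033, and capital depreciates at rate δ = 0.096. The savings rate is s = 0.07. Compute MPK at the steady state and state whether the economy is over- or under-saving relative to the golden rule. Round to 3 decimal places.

under-saving; MPK ≈ 0.702

Break-even investment rate: n + g + δ = 0.033 + 0.02 + 0.096 = 0.149.
Steady-state k*: s·k^0.33 = 0.149·k gives k* = (0.07/0.149)^(1/0.67) ≈ 0.3238.
MPK = 0.33·0.3238^(-0.67) ≈ 0.7024.
MPK > n+g+δ = 0.149, so the economy is dynamically efficient (under-saving).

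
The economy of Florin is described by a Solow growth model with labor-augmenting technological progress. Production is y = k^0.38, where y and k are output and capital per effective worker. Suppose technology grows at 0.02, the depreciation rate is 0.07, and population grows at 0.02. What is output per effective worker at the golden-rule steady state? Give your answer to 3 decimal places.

y_gold ≈ 2.138

The effective depreciation rate is n + g + δ = 0.02 + 0.02 + 0.07 = 0.11.
Golden rule sets MPK = n+g+δ: 0.38·k^(0.38−1) = 0.11, so k_gold = (0.38/0.11)^(1/0.62) ≈ 7.3854.
Output: y_gold = k_gold^0.38 = 7.3854^0.38 ≈ 2.1379.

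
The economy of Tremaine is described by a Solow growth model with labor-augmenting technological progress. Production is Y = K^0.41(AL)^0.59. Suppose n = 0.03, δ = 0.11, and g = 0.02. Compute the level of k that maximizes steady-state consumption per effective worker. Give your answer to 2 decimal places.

k_gold ≈ 4.93

Break-even investment rate: n + g + δ = 0.03 + 0.02 + 0.11 = 0.16.
Golden rule sets MPK = n+g+δ: 0.41·k^(0.41−1) = 0.16, so k_gold = (0.41/0.16)^(1/0.59) ≈ 4.9278.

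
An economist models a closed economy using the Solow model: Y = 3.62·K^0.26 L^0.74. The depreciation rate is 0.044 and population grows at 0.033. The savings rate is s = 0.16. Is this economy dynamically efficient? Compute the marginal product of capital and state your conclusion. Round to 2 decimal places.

dynamically efficient; MPK ≈ 0.13

The effective depreciation rate is n + δ = 0.033 + 0.044 = 0.077.
Steady-state k*: s·A·k^0.26 = 0.077·k gives k* = (0.16·3.62/0.077)^(1/0.74) ≈ 15.2841.
MPK = 0.26·3.62·15.2841^(-0.74) ≈ 0.1251.
MPK > n+δ = 0.077, so the economy is dynamically efficient (under-saving).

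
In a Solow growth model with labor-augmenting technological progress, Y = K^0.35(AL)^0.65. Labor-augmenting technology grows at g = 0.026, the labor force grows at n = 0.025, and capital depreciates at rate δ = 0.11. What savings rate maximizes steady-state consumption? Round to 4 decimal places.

s_gold = 0.3500

Capital per effective worker breaks even when investment replaces (n + g + δ)·k; here n + g + δ = 0.161.
At the golden rule MPK = n+g+δ, and in any Cobb-Douglas steady state s = (n+g+δ)·k/y = MPK·k/y = capital's share 0.35.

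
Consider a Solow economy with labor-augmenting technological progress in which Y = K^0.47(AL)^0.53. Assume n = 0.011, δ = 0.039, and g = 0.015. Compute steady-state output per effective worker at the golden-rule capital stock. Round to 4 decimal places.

y_gold ≈ 5.7799

Break-even investment rate: n + g + δ = 0.011 + 0.015 + 0.039 = 0.065.
At the golden rule the marginal product of capital equals n+g+δ: 0.47·k^(0.47−1) = 0.065. Solving, k_gold = (0.47/0.065)^(1/0.53) ≈ 41.7929.
Output: y_gold = k_gold^0.47 = 41.7929^0.47 ≈ 5.7799.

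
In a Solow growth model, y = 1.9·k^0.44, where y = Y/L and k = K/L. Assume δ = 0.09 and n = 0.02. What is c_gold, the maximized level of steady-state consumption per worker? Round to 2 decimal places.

c_gold ≈ 5.24

Capital per worker breaks even when investment replaces (n + δ)·k; here n + δ = 0.11.
Setting f'(k) = n+δ gives 0.44·1.9·k^(0.44−1) = 0.11, hence k_gold = (0.44·1.9/0.11)^(1/0.56) ≈ 37.4008.
y_gold = 1.9·37.4008^0.44 ≈ 9.3502.
c_gold = y_gold − (n+δ)·k_gold = 9.3502 − 0.11·37.4008 ≈ 5.2361.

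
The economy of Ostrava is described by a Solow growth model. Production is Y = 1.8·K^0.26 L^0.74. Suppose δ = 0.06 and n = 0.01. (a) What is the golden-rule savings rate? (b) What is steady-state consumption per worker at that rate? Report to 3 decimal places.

(a) s_gold = 0.260; (b) c_gold ≈ 2.597

n + δ = 0.01 + 0.06 = 0.07.
For Cobb-Douglas, s_gold equals capital's share: s_gold = 0.26.
Setting f'(k) = n+δ gives 0.26·1.8·k^(0.26−1) = 0.07, hence k_gold = (0.26·1.8/0.07)^(1/0.74) ≈ 13.0336.
y_gold = 1.8·13.0336^0.26 ≈ 3.5090; c_gold = (1−0.26)·y_gold ≈ 2.5967.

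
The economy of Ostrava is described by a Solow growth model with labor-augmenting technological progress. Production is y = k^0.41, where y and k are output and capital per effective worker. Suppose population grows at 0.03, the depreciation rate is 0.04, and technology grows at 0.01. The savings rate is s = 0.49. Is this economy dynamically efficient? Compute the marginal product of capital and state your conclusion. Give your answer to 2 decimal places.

dynamically inefficient; MPK ≈ 0.07

n + g + δ = 0.03 + 0.01 + 0.04 = 0.08.
Steady-state k*: s·k^0.41 = 0.08·k gives k* = (0.49/0.08)^(1/0.59) ≈ 21.5813.
MPK = 0.41·21.5813^(-0.59) ≈ 0.0669.
MPK < n+g+δ = 0.08, so the economy is dynamically inefficient (over-saving).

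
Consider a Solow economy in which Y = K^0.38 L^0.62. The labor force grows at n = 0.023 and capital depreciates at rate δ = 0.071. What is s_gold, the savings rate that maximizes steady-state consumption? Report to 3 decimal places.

The effective depreciation rate is n + δ = 0.023 + 0.071 = 0.094.
At the golden rule MPK = n+δ, and in any Cobb-Douglas steady state s = (n+δ)·k/y = MPK·k/y = capital's share 0.38.

s_gold = 0.380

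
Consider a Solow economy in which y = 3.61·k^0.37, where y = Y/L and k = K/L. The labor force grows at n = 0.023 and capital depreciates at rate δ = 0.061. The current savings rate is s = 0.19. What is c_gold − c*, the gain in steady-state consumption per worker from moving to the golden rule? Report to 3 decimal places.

Δc ≈ 1.510

n + δ = 0.023 + 0.061 = 0.084.
Current steady state (s = 0.19): k* = (0.19·3.61/0.084)^(1/0.63) ≈ 28.0278, y* = 3.61·28.0278^0.37 ≈ 12.3913, c* = (1−0.19)·12.3913 ≈ 10.0369.
At the golden rule the marginal product of capital equals n+δ: 0.37·3.61·k^(0.37−1) = 0.084. Solving, k_gold = (0.37·3.61/0.084)^(1/0.63) ≈ 80.7293.
y_gold = 3.61·80.7293^0.37 ≈ 18.3277, c_gold = y_gold − 0.084·k_gold ≈ 11.5465.
Gain: Δc = 11.5465 − 10.0369 ≈ 1.5096.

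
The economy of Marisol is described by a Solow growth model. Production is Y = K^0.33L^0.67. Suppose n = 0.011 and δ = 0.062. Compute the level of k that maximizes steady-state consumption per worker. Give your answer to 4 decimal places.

Capital per worker breaks even when investment replaces (n + δ)·k; here n + δ = 0.073.
Setting f'(k) = n+δ gives 0.33·k^(0.33−1) = 0.073, hence k_gold = (0.33/0.073)^(1/0.67) ≈ 9.5038.

k_gold ≈ 9.5038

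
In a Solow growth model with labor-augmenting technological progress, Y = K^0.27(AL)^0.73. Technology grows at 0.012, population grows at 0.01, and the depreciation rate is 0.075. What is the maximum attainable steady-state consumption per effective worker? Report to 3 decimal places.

Break-even investment rate: n + g + δ = 0.01 + 0.012 + 0.075 = 0.097.
At the golden rule the marginal product of capital equals n+g+δ: 0.27·k^(0.27−1) = 0.097. Solving, k_gold = (0.27/0.097)^(1/0.73) ≈ 4.0647.
y_gold = 4.0647^0.27 ≈ 1.4603.
c_gold = y_gold − (n+g+δ)·k_gold = 1.4603 − 0.097·4.0647 ≈ 1.0660.

c_gold ≈ 1.066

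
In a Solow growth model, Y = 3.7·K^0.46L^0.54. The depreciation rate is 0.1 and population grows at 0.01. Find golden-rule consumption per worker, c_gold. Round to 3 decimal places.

c_gold ≈ 20.603

n + δ = 0.01 + 0.1 = 0.11.
Setting f'(k) = n+δ gives 0.46·3.7·k^(0.46−1) = 0.11, hence k_gold = (0.46·3.7/0.11)^(1/0.54) ≈ 159.5518.
y_gold = 3.7·159.5518^0.46 ≈ 38.1537.
c_gold = y_gold − (n+δ)·k_gold = 38.1537 − 0.11·159.5518 ≈ 20.6030.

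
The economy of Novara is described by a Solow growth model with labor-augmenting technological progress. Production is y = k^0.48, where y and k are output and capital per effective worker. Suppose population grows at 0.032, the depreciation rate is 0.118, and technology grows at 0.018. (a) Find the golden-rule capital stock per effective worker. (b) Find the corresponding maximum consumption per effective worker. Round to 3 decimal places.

Capital per effective worker breaks even when investment replaces (n + g + δ)·k; here n + g + δ = 0.168.
Golden rule sets MPK = n+g+δ: 0.48·k^(0.48−1) = 0.168, so k_gold = (0.48/0.168)^(1/0.52) ≈ 7.5300.
y_gold = 7.5300^0.48 ≈ 2.6355; c_gold = y_gold − 0.168·k_gold ≈ 1.3705.

(a) k_gold ≈ 7.530; (b) c_gold ≈ 1.370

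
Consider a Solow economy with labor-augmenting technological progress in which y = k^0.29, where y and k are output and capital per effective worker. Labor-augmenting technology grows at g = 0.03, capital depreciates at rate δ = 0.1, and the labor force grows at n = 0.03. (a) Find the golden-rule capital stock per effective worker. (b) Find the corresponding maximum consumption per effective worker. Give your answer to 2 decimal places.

(a) k_gold ≈ 2.31; (b) c_gold ≈ 0.91

Break-even investment rate: n + g + δ = 0.03 + 0.03 + 0.1 = 0.16.
Maximizing c = f(k) − (n+g+δ)·k gives f'(k) = n+g+δ, i.e. 0.29·k^(0.29−1) = 0.16, so k_gold = (0.29/0.16)^(1/0.71) ≈ 2.3109.
y_gold = 2.3109^0.29 ≈ 1.2750; c_gold = y_gold − 0.16·k_gold ≈ 0.9052.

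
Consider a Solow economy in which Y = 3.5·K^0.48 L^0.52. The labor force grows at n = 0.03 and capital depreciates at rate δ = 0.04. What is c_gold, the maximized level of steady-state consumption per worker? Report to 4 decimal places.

c_gold ≈ 34.2068

Break-even investment rate: n + δ = 0.03 + 0.04 = 0.07.
Golden rule sets MPK = n+δ: 0.48·3.5·k^(0.48−1) = 0.07, so k_gold = (0.48·3.5/0.07)^(1/0.52) ≈ 451.0788.
y_gold = 3.5·451.0788^0.48 ≈ 65.7823.
c_gold = y_gold − (n+δ)·k_gold = 65.7823 − 0.07·451.0788 ≈ 34.2068.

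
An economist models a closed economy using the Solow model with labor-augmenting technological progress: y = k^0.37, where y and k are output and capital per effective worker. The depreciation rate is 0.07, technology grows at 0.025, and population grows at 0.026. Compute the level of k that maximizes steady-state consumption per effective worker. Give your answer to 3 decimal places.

Break-even investment rate: n + g + δ = 0.026 + 0.025 + 0.07 = 0.121.
Golden rule sets MPK = n+g+δ: 0.37·k^(0.37−1) = 0.121, so k_gold = (0.37/0.121)^(1/0.63) ≈ 5.8952.

k_gold ≈ 5.895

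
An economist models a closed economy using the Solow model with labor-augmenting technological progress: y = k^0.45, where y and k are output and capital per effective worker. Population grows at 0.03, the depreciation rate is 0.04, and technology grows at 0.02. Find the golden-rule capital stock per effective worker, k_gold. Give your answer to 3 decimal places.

k_gold ≈ 18.658

Capital per effective worker breaks even when investment replaces (n + g + δ)·k; here n + g + δ = 0.09.
At the golden rule the marginal product of capital equals n+g+δ: 0.45·k^(0.45−1) = 0.09. Solving, k_gold = (0.45/0.09)^(1/0.55) ≈ 18.6575.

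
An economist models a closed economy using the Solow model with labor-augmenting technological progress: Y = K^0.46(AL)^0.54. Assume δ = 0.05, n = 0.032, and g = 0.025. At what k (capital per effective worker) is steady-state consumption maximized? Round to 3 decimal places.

The effective depreciation rate is n + g + δ = 0.032 + 0.025 + 0.05 = 0.107.
Golden rule sets MPK = n+g+δ: 0.46·k^(0.46−1) = 0.107, so k_gold = (0.46/0.107)^(1/0.54) ≈ 14.8907.

k_gold ≈ 14.891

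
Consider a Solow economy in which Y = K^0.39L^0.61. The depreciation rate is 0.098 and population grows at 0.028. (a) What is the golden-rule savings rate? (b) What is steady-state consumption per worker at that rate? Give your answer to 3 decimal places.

Capital per worker breaks even when investment replaces (n + δ)·k; here n + δ = 0.126.
For Cobb-Douglas, s_gold equals capital's share: s_gold = 0.39.
Maximizing c = f(k) − (n+δ)·k gives f'(k) = n+δ, i.e. 0.39·k^(0.39−1) = 0.126, so k_gold = (0.39/0.126)^(1/0.61) ≈ 6.3741.
y_gold = 6.3741^0.39 ≈ 2.0593; c_gold = (1−0.39)·y_gold ≈ 1.2562.

(a) s_gold = 0.390; (b) c_gold ≈ 1.256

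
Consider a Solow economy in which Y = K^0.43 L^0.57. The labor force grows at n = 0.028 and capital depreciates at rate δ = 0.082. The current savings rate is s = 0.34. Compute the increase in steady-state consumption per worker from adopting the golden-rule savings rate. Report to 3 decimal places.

Capital per worker breaks even when investment replaces (n + δ)·k; here n + δ = 0.11.
Current steady state (s = 0.34): k* = (0.34/0.11)^(1/0.57) ≈ 7.2410, y* = 7.2410^0.43 ≈ 2.3427, c* = (1−0.34)·2.3427 ≈ 1.5462.
Golden rule sets MPK = n+δ: 0.43·k^(0.43−1) = 0.11, so k_gold = (0.43/0.11)^(1/0.57) ≈ 10.9328.
y_gold = 10.9328^0.43 ≈ 2.7968, c_gold = y_gold − 0.11·k_gold ≈ 1.5941.
Gain: Δc = 1.5941 − 1.5462 ≈ 0.0480.

Δc ≈ 0.048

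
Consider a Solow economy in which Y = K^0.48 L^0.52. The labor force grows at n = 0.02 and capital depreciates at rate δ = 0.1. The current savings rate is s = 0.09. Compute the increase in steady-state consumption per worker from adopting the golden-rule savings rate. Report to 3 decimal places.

The effective depreciation rate is n + δ = 0.02 + 0.1 = 0.12.
Current steady state (s = 0.09): k* = (0.09/0.12)^(1/0.52) ≈ 0.5751, y* = 0.5751^0.48 ≈ 0.7668, c* = (1−0.09)·0.7668 ≈ 0.6978.
Maximizing c = f(k) − (n+δ)·k gives f'(k) = n+δ, i.e. 0.48·k^(0.48−1) = 0.12, so k_gold = (0.48/0.12)^(1/0.52) ≈ 14.3816.
y_gold = 14.3816^0.48 ≈ 3.5954, c_gold = y_gold − 0.12·k_gold ≈ 1.8696.
Gain: Δc = 1.8696 − 0.6978 ≈ 1.1718.

Δc ≈ 1.172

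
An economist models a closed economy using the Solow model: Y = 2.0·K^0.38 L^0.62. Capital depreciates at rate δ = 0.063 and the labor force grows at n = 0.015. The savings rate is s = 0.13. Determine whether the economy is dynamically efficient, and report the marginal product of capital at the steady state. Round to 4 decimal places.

dynamically efficient; MPK ≈ 0.2280

n + δ = 0.015 + 0.063 = 0.078.
Steady-state k*: s·A·k^0.38 = 0.078·k gives k* = (0.13·2.0/0.078)^(1/0.62) ≈ 6.9719.
MPK = 0.38·2.0·6.9719^(-0.62) ≈ 0.2280.
MPK > n+δ = 0.078, so the economy is dynamically efficient (under-saving).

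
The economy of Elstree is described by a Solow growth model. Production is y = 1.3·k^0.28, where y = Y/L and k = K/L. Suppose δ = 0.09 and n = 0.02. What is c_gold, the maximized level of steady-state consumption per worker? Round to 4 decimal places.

c_gold ≈ 1.4907

Break-even investment rate: n + δ = 0.02 + 0.09 = 0.11.
Setting f'(k) = n+δ gives 0.28·1.3·k^(0.28−1) = 0.11, hence k_gold = (0.28·1.3/0.11)^(1/0.72) ≈ 5.2701.
y_gold = 1.3·5.2701^0.28 ≈ 2.0704.
c_gold = y_gold − (n+δ)·k_gold = 2.0704 − 0.11·5.2701 ≈ 1.4907.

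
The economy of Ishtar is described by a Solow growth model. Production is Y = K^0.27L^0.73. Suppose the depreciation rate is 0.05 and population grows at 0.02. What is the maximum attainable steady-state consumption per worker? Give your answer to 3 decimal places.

Capital per worker breaks even when investment replaces (n + δ)·k; here n + δ = 0.07.
At the golden rule the marginal product of capital equals n+δ: 0.27·k^(0.27−1) = 0.07. Solving, k_gold = (0.27/0.07)^(1/0.73) ≈ 6.3548.
y_gold = 6.3548^0.27 ≈ 1.6475.
c_gold = y_gold − (n+δ)·k_gold = 1.6475 − 0.07·6.3548 ≈ 1.2027.

c_gold ≈ 1.203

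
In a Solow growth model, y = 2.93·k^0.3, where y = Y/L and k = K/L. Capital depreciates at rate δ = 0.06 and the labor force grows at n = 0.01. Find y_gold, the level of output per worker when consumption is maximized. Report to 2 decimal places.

n + δ = 0.01 + 0.06 = 0.07.
Golden rule sets MPK = n+δ: 0.3·2.93·k^(0.3−1) = 0.07, so k_gold = (0.3·2.93/0.07)^(1/0.7) ≈ 37.1402.
Output: y_gold = 2.93·k_gold^0.3 = 2.93·37.1402^0.3 ≈ 8.6660.

y_gold ≈ 8.67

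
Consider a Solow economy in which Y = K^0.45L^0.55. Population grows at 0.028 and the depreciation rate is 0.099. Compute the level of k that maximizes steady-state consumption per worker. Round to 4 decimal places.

k_gold ≈ 9.9753

n + δ = 0.028 + 0.099 = 0.127.
At the golden rule the marginal product of capital equals n+δ: 0.45·k^(0.45−1) = 0.127. Solving, k_gold = (0.45/0.127)^(1/0.55) ≈ 9.9753.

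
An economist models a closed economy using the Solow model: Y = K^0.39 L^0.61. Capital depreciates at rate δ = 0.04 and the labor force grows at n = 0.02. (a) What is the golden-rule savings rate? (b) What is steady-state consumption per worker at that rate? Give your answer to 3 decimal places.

(a) s_gold = 0.390; (b) c_gold ≈ 2.019

The effective depreciation rate is n + δ = 0.02 + 0.04 = 0.06.
For Cobb-Douglas, s_gold equals capital's share: s_gold = 0.39.
Setting f'(k) = n+δ gives 0.39·k^(0.39−1) = 0.06, hence k_gold = (0.39/0.06)^(1/0.61) ≈ 21.5102.
y_gold = 21.5102^0.39 ≈ 3.3093; c_gold = (1−0.39)·y_gold ≈ 2.0187.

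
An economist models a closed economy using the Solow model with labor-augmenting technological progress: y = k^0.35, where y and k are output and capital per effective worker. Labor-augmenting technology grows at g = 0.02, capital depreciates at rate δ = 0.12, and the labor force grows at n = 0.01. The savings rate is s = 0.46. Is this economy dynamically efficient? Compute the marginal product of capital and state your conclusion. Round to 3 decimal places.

n + g + δ = 0.01 + 0.02 + 0.12 = 0.15.
Steady-state k*: s·k^0.35 = 0.15·k gives k* = (0.46/0.15)^(1/0.65) ≈ 5.6068.
MPK = 0.35·5.6068^(-0.65) ≈ 0.1141.
MPK < n+g+δ = 0.15, so the economy is dynamically inefficient (over-saving).

dynamically inefficient; MPK ≈ 0.114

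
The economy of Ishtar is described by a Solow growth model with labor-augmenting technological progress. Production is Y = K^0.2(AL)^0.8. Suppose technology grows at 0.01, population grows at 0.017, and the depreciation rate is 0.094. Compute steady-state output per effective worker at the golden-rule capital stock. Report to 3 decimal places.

n + g + δ = 0.017 + 0.01 + 0.094 = 0.121.
Golden rule sets MPK = n+g+δ: 0.2·k^(0.2−1) = 0.121, so k_gold = (0.2/0.121)^(1/0.8) ≈ 1.8742.
Output: y_gold = k_gold^0.2 = 1.8742^0.2 ≈ 1.1339.

y_gold ≈ 1.134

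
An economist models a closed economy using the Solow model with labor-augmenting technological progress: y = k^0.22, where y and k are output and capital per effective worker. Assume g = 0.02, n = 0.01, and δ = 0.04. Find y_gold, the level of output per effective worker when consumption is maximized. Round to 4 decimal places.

y_gold ≈ 1.3812

Capital per effective worker breaks even when investment replaces (n + g + δ)·k; here n + g + δ = 0.07.
Setting f'(k) = n+g+δ gives 0.22·k^(0.22−1) = 0.07, hence k_gold = (0.22/0.07)^(1/0.78) ≈ 4.3411.
Output: y_gold = k_gold^0.22 = 4.3411^0.22 ≈ 1.3812.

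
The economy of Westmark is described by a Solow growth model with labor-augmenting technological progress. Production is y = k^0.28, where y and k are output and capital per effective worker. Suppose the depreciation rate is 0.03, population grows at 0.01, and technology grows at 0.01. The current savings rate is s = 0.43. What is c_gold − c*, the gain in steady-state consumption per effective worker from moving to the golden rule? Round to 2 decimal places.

Δc ≈ 0.09

The effective depreciation rate is n + g + δ = 0.01 + 0.01 + 0.03 = 0.05.
Current steady state (s = 0.43): k* = (0.43/0.05)^(1/0.72) ≈ 19.8570, y* = 19.8570^0.28 ≈ 2.3090, c* = (1−0.43)·2.3090 ≈ 1.3161.
Maximizing c = f(k) − (n+g+δ)·k gives f'(k) = n+g+δ, i.e. 0.28·k^(0.28−1) = 0.05, so k_gold = (0.28/0.05)^(1/0.72) ≈ 10.9433.
y_gold = 10.9433^0.28 ≈ 1.9542, c_gold = y_gold − 0.05·k_gold ≈ 1.4070.
Gain: Δc = 1.4070 − 1.3161 ≈ 0.0909.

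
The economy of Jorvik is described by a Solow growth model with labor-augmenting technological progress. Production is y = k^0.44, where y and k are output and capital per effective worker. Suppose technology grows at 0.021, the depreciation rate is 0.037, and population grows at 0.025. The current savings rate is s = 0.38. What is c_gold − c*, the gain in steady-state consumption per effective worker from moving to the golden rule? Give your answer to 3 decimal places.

The effective depreciation rate is n + g + δ = 0.025 + 0.021 + 0.037 = 0.083.
Current steady state (s = 0.38): k* = (0.38/0.083)^(1/0.56) ≈ 15.1297, y* = 15.1297^0.44 ≈ 3.3047, c* = (1−0.38)·3.3047 ≈ 2.0489.
Maximizing c = f(k) − (n+g+δ)·k gives f'(k) = n+g+δ, i.e. 0.44·k^(0.44−1) = 0.083, so k_gold = (0.44/0.083)^(1/0.56) ≈ 19.6574.
y_gold = 19.6574^0.44 ≈ 3.7081, c_gold = y_gold − 0.083·k_gold ≈ 2.0765.
Gain: Δc = 2.0765 − 2.0489 ≈ 0.0277.

Δc ≈ 0.028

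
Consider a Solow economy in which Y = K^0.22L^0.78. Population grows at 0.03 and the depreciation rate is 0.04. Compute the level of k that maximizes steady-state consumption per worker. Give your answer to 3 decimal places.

The effective depreciation rate is n + δ = 0.03 + 0.04 = 0.07.
Setting f'(k) = n+δ gives 0.22·k^(0.22−1) = 0.07, hence k_gold = (0.22/0.07)^(1/0.78) ≈ 4.3411.

k_gold ≈ 4.341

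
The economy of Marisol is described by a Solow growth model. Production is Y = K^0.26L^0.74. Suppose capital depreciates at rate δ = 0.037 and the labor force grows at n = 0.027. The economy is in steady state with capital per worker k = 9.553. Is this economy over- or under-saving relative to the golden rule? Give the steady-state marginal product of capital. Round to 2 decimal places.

over-saving; MPK ≈ 0.05

n + δ = 0.027 + 0.037 = 0.064.
MPK = 0.26·k^(0.26−1) = 0.26·9.553^(-0.74) ≈ 0.0489.
MPK < 0.064, so the economy is dynamically inefficient (over-saving).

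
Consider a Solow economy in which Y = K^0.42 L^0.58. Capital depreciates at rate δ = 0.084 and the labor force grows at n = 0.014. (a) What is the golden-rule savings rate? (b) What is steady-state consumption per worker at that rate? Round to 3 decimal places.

(a) s_gold = 0.420; (b) c_gold ≈ 1.664

Capital per worker breaks even when investment replaces (n + δ)·k; here n + δ = 0.098.
For Cobb-Douglas, s_gold equals capital's share: s_gold = 0.42.
Setting f'(k) = n+δ gives 0.42·k^(0.42−1) = 0.098, hence k_gold = (0.42/0.098)^(1/0.58) ≈ 12.2941.
y_gold = 12.2941^0.42 ≈ 2.8686; c_gold = (1−0.42)·y_gold ≈ 1.6638.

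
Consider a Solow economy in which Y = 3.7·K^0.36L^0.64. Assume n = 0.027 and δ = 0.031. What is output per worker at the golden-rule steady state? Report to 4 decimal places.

The effective depreciation rate is n + δ = 0.027 + 0.031 = 0.058.
At the golden rule the marginal product of capital equals n+δ: 0.36·3.7·k^(0.36−1) = 0.058. Solving, k_gold = (0.36·3.7/0.058)^(1/0.64) ≈ 133.8695.
Output: y_gold = 3.7·k_gold^0.36 = 3.7·133.8695^0.36 ≈ 21.5679.

y_gold ≈ 21.5679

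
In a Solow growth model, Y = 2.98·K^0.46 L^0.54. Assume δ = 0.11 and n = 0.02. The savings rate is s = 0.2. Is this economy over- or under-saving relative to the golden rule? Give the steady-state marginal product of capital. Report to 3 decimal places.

The effective depreciation rate is n + δ = 0.02 + 0.11 = 0.13.
Steady-state k*: s·A·k^0.46 = 0.13·k gives k* = (0.2·2.98/0.13)^(1/0.54) ≈ 16.7739.
MPK = 0.46·2.98·16.7739^(-0.54) ≈ 0.2990.
MPK > n+δ = 0.13, so the economy is dynamically efficient (under-saving).

under-saving; MPK ≈ 0.299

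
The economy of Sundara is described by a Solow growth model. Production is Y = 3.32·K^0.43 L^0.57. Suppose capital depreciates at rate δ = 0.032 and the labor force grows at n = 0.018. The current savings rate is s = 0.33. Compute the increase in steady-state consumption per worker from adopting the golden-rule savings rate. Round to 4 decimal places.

Capital per worker breaks even when investment replaces (n + δ)·k; here n + δ = 0.05.
Current steady state (s = 0.33): k* = (0.33·3.32/0.05)^(1/0.57) ≈ 224.9436, y* = 3.32·224.9436^0.43 ≈ 34.0824, c* = (1−0.33)·34.0824 ≈ 22.8352.
Golden rule sets MPK = n+δ: 0.43·3.32·k^(0.43−1) = 0.05, so k_gold = (0.43·3.32/0.05)^(1/0.57) ≈ 357.8890.
y_gold = 3.32·357.8890^0.43 ≈ 41.6150, c_gold = y_gold − 0.05·k_gold ≈ 23.7205.
Gain: Δc = 23.7205 − 22.8352 ≈ 0.8854.

Δc ≈ 0.8854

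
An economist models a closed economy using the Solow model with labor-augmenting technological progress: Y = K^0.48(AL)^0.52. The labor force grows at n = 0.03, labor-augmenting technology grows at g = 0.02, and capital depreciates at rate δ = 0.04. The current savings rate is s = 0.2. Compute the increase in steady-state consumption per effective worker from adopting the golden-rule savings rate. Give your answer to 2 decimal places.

Δc ≈ 0.77

Capital per effective worker breaks even when investment replaces (n + g + δ)·k; here n + g + δ = 0.09.
Current steady state (s = 0.2): k* = (0.2/0.09)^(1/0.52) ≈ 4.6441, y* = 4.6441^0.48 ≈ 2.0898, c* = (1−0.2)·2.0898 ≈ 1.6719.
Golden rule sets MPK = n+g+δ: 0.48·k^(0.48−1) = 0.09, so k_gold = (0.48/0.09)^(1/0.52) ≈ 25.0077.
y_gold = 25.0077^0.48 ≈ 4.6890, c_gold = y_gold − 0.09·k_gold ≈ 2.4383.
Gain: Δc = 2.4383 − 1.6719 ≈ 0.7664.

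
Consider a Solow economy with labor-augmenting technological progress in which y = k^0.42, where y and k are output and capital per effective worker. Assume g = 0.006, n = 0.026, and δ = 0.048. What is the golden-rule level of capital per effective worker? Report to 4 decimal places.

Break-even investment rate: n + g + δ = 0.026 + 0.006 + 0.048 = 0.08.
Golden rule sets MPK = n+g+δ: 0.42·k^(0.42−1) = 0.08, so k_gold = (0.42/0.08)^(1/0.58) ≈ 17.4443.

k_gold ≈ 17.4443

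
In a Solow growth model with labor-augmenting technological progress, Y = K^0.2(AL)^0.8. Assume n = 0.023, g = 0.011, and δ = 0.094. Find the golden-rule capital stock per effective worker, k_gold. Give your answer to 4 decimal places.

k_gold ≈ 1.7469

The effective depreciation rate is n + g + δ = 0.023 + 0.011 + 0.094 = 0.128.
At the golden rule the marginal product of capital equals n+g+δ: 0.2·k^(0.2−1) = 0.128. Solving, k_gold = (0.2/0.128)^(1/0.8) ≈ 1.7469.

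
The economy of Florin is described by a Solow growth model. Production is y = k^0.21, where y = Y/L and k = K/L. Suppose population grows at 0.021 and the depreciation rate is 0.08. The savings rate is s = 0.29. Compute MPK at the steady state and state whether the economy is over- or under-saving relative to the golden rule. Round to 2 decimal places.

over-saving; MPK ≈ 0.07

Capital per worker breaks even when investment replaces (n + δ)·k; here n + δ = 0.101.
Steady-state k*: s·k^0.21 = 0.101·k gives k* = (0.29/0.101)^(1/0.79) ≈ 3.8005.
MPK = 0.21·3.8005^(-0.79) ≈ 0.0731.
MPK < n+δ = 0.101, so the economy is dynamically inefficient (over-saving).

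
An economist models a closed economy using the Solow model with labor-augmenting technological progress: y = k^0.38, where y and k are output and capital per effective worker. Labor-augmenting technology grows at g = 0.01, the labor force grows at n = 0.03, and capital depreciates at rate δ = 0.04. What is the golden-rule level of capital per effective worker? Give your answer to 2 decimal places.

k_gold ≈ 12.34

The effective depreciation rate is n + g + δ = 0.03 + 0.01 + 0.04 = 0.08.
At the golden rule the marginal product of capital equals n+g+δ: 0.38·k^(0.38−1) = 0.08. Solving, k_gold = (0.38/0.08)^(1/0.62) ≈ 12.3436.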